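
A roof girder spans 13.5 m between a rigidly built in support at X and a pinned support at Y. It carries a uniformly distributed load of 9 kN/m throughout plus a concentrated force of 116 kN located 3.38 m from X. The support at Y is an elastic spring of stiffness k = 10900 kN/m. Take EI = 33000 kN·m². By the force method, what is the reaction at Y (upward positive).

Release the roller at Y. Primary structure: cantilever fixed at X.
Deflection at Y on the released cantilever, summing each load's contribution:
  UDL 9: wL⁴/(8EI) = 37367/EI
  point load 116 at a = 3.38: Pa²(3L − a)/(6EI) = 8199/EI
  δ_0 = 45566/EI
Tip deflection under a unit load at Y: L³/(3EI) = 820.1/EI.
With EI = 33000 kN·m²: δ_0 = 1.3808 m and δ_{YY} = 0.024852 m/kN.
Compatibility — the spring shortens by R_Y/k under the reaction it provides: δ_0 − R_Y·δ_{YY} = R_Y/k. With 1/k = 0.000092 m/kN, R_Y = δ_0 / (δ_{YY} + 1/k) = 1.3808 / (0.024852 + 0.000092) = 55.36 kN.

R_Y = 55.36 kN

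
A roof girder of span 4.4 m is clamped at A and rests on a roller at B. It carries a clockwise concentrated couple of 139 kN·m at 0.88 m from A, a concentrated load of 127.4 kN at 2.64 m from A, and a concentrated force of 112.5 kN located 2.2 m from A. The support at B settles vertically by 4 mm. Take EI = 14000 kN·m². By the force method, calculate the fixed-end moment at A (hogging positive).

M_A = 259.6 kN·m

Release the roller at B. Primary structure: cantilever fixed at A.
Deflection at B on the released cantilever, summing each load's contribution:
  clockwise couple 139 at a = 0.88: M₀a(2L − a)/(2EI) = 484.4/EI
  point load 127.4 at a = 2.64: Pa²(3L − a)/(6EI) = 1563/EI
  point load 112.5 at a = 2.2: Pa²(3L − a)/(6EI) = 998.2/EI
  δ_0 = 3045/EI
Flexibility coefficient — unit upward force at B: δ_{BB} = L³/(3EI) = 28.39/EI.
With EI = 14000 kN·m²: δ_0 = 0.21753 m and δ_{BB} = 0.002028 m/kN.
Compatibility — the beam at B must follow the support down by 0.004 m: δ_0 − R_B·δ_{BB} = 0.004, so R_B = (0.21753 − 0.004)/0.002028 = 105.3 kN.
Moment equilibrium about A: M_A = Σ(load moments about A) − R_B·L = 722.8 − 105.3×4.4 = 259.6 kN·m.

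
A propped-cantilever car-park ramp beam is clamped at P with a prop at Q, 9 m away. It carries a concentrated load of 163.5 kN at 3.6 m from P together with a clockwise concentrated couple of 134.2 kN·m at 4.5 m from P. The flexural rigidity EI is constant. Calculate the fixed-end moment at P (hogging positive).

Take the reaction at Q as the redundant and release it; the primary structure is a cantilever fixed at P.
Deflection at Q on the released cantilever, summing each load's contribution:
  point load 163.5 at a = 3.6: Pa²(3L − a)/(6EI) = 8264/EI
  clockwise couple 134.2 at a = 4.5: M₀a(2L − a)/(2EI) = 4076/EI
  δ_0 = 12340/EI
Flexibility coefficient — unit upward force at Q: δ_{QQ} = L³/(3EI) = 243/EI.
The prop prevents deflection at Q: R_Q = δ_0/δ_{QQ} = 12340/243 = 50.78 kN.
Moment equilibrium about P: M_P = Σ(load moments about P) − R_Q·L = 722.8 − 50.78×9 = 265.8 kN·m.

M_P = 265.8 kN·m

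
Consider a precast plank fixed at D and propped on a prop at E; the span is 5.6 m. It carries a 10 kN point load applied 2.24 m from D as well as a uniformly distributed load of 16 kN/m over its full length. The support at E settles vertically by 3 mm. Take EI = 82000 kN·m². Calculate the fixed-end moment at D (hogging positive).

Release the roller at E. Primary structure: cantilever fixed at D.
Free-end deflection of the primary structure under the applied loading (downward +):
  point load 10 at a = 2.24: Pa²(3L − a)/(6EI) = 121.8/EI
  UDL 16: wL⁴/(8EI) = 1967/EI
  δ_0 = 2089/EI
Flexibility coefficient — unit upward force at E: δ_{EE} = L³/(3EI) = 58.54/EI.
With EI = 82000 kN·m²: δ_0 = 0.025471 m and δ_{EE} = 0.000714 m/kN.
Compatibility — the beam at E must follow the support down by 0.003 m: δ_0 − R_E·δ_{EE} = 0.003, so R_E = (0.025471 − 0.003)/0.000714 = 31.48 kN.
Moment equilibrium about D: M_D = Σ(load moments about D) − R_E·L = 273.3 − 31.48×5.6 = 97.01 kN·m.

M_D = 97.01 kN·m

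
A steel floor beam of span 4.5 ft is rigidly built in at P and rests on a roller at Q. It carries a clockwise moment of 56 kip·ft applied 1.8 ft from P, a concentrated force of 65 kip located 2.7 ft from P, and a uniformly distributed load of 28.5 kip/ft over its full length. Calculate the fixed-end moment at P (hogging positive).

M_P = 123.5 kip·ft

Remove the prop at Q; the released (primary) structure is a cantilever built in at P.
Primary-structure tip deflection at Q by superposition:
  clockwise couple 56 at a = 1.8: M₀a(2L − a)/(2EI) = 362.9/EI
  point load 65 at a = 2.7: Pa²(3L − a)/(6EI) = 852.9/EI
  UDL 28.5: wL⁴/(8EI) = 1461/EI
  δ_0 = 2677/EI
Tip deflection under a unit load at Q: L³/(3EI) = 30.38/EI.
Compatibility at Q: δ_0 − R_Q·δ_{QQ} = 0, so R_Q = 2677/30.38 = 88.12 kip.
Moment equilibrium about P: M_P = Σ(load moments about P) − R_Q·L = 520.1 − 88.12×4.5 = 123.5 kip·ft.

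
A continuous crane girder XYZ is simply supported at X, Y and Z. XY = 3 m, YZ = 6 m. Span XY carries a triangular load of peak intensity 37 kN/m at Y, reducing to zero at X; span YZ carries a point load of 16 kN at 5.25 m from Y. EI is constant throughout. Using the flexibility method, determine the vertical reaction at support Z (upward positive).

Take M_Y as the redundant. Released structure: two simple spans XY and YZ with a hinge at Y.
End slopes at the hinge Y, treating each span as simply supported:
  span XY: triangular load, peak 37: w₀L³/(45EI) = 22.2/EI
  span YZ: point load 16 at a = 5.25: Pab(L + b)/(6LEI) = 11.81/EI
  relative rotation θ_0 = (22.2 + 11.81)/EI = 34.01/EI
A unit hogging moment at Y produces rotation L₁/(3EI) + L₂/(3EI) = 3/EI.
Compatibility: M_Y·(L₁+L₂)/(3EI) = θ_0, giving M_Y = 11.34 kN·m (hogging).
Span YZ, ΣM about Z: R_Y^{YZ}·6 = 12 + 11.34, so R_Y^{YZ} = 3.89 kN and R_Z = 16 − 3.89 = 12.11 kN.

R_Z = 12.11 kN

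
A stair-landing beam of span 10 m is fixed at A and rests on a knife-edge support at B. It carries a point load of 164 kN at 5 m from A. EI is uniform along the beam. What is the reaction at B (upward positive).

R_B = 51.25 kN

Choose R_B as the redundant. The primary structure is the cantilever fixed at A.
Deflection at B on the released cantilever, summing each load's contribution:
  point load 164 at a = 5: Pa²(3L − a)/(6EI) = 17083/EI
Tip deflection under a unit load at B: L³/(3EI) = 333.3/EI.
Compatibility at B: δ_0 − R_B·δ_{BB} = 0, so R_B = 17083/333.3 = 51.25 kN.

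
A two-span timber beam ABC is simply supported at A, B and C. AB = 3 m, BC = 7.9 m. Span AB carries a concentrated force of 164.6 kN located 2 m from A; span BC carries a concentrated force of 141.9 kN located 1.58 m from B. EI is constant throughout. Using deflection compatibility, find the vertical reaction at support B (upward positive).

R_B = 288.6 kN

Take M_B as the redundant. Released structure: two simple spans AB and BC with a hinge at B.
Rotations at B on the released spans (each span's end-slope, ×1/EI):
  span AB: point load 164.6 at a = 2: Pab(L + a)/(6LEI) = 91.44/EI
  span BC: point load 141.9 at a = 1.58: Pab(L + b)/(6LEI) = 425.1/EI
  relative rotation θ_0 = (91.44 + 425.1)/EI = 516.5/EI
A unit hogging moment at B produces rotation L₁/(3EI) + L₂/(3EI) = 3.633/EI.
Slope continuity at B: θ_0 = M_B·3.633/EI, so M_B = 516.5/3.633 = 142.2 kN·m (hogging).
Span AB, ΣM about A with M_B applied at B: R_B^{AB}·3 = 329.2 + 142.2, so R_B^{AB} = 157.1 kN and R_A = 164.6 − 157.1 = 7.478 kN.
Span BC, ΣM about C: R_B^{BC}·7.9 = 896.8 + 142.2, so R_B^{BC} = 131.5 kN and R_C = 141.9 − 131.5 = 10.38 kN.
R_B = 157.1 + 131.5 = 288.6 kN.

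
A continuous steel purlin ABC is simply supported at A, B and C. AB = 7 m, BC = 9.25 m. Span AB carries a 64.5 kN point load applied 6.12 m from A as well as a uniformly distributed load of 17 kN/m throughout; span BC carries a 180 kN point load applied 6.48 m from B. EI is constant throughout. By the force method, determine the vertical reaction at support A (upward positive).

Insert a hinge at B; M_B is the redundant, and each span becomes simply supported.
End slopes at the hinge B, treating each span as simply supported:
  span AB: point load 64.5 at a = 6.12: Pab(L + a)/(6LEI) = 108.5/EI
  span AB: UDL 17: wL³/(24EI) = 243/EI
  span BC: point load 180 at a = 6.48: Pab(L + b)/(6LEI) = 699.7/EI
  relative rotation θ_0 = (351.5 + 699.7)/EI = 1051/EI
A unit hogging moment at B produces rotation L₁/(3EI) + L₂/(3EI) = 5.417/EI.
Compatibility: M_B·(L₁+L₂)/(3EI) = θ_0, giving M_B = 194.1 kN·m (hogging).
Span AB, ΣM about A with M_B applied at B: R_B^{AB}·7 = 811.2 + 194.1, so R_B^{AB} = 143.6 kN and R_A = 183.5 − 143.6 = 39.88 kN.

R_A = 39.88 kN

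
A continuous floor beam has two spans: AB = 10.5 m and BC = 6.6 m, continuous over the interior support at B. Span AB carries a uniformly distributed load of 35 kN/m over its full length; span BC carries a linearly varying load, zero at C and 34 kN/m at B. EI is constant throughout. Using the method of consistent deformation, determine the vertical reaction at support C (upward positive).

Take M_B as the redundant. Released structure: two simple spans AB and BC with a hinge at B.
Discontinuity in slope at B on the released structure — sum the simple-span end rotations:
  span AB: UDL 35: wL³/(24EI) = 1688/EI
  span BC: triangular load, peak 34: w₀L³/(45EI) = 217.2/EI
  relative rotation θ_0 = (1688 + 217.2)/EI = 1905/EI
A unit hogging moment at B produces rotation L₁/(3EI) + L₂/(3EI) = 5.7/EI.
Compatibility: M_B·(L₁+L₂)/(3EI) = θ_0, giving M_B = 334.3 kN·m (hogging).
Span BC, ΣM about C: R_B^{BC}·6.6 = 493.7 + 334.3, so R_B^{BC} = 125.4 kN and R_C = 112.2 − 125.4 = -13.25 kN.

R_C = -13.25 kN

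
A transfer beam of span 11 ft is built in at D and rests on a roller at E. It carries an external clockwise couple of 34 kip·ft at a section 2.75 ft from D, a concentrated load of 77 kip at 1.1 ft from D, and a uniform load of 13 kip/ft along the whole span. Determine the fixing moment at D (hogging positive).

M_D = 280.7 kip·ft

Choose R_E as the redundant. The primary structure is the cantilever fixed at D.
Free-end deflection of the primary structure under the applied loading (downward +):
  clockwise couple 34 at a = 2.75: M₀a(2L − a)/(2EI) = 899.9/EI
  point load 77 at a = 1.1: Pa²(3L − a)/(6EI) = 495.4/EI
  UDL 13: wL⁴/(8EI) = 23792/EI
  δ_0 = 25187/EI
Tip deflection under a unit load at E: L³/(3EI) = 443.7/EI.
Compatibility at E: δ_0 − R_E·δ_{EE} = 0, so R_E = 25187/443.7 = 56.77 kip.
Moment equilibrium about D: M_D = Σ(load moments about D) − R_E·L = 905.2 − 56.77×11 = 280.7 kip·ft.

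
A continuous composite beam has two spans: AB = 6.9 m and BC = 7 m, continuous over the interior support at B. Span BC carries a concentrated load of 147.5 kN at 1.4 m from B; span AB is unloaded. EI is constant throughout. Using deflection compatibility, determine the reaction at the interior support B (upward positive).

R_B = 139.5 kN

Take M_B as the redundant. Released structure: two simple spans AB and BC with a hinge at B.
Rotations at B on the released spans (each span's end-slope, ×1/EI):
  span BC: point load 147.5 at a = 1.4: Pab(L + b)/(6LEI) = 346.9/EI
  relative rotation θ_0 = (0 + 346.9)/EI = 346.9/EI
A unit hogging moment at B produces rotation L₁/(3EI) + L₂/(3EI) = 4.633/EI.
Slope continuity at B: θ_0 = M_B·4.633/EI, so M_B = 346.9/4.633 = 74.87 kN·m (hogging).
Span AB, ΣM about A with M_B applied at B: R_B^{AB}·6.9 = 0 + 74.87, so R_B^{AB} = 10.85 kN and R_A = 0 − 10.85 = -10.85 kN.
Span BC, ΣM about C: R_B^{BC}·7 = 826 + 74.87, so R_B^{BC} = 128.7 kN and R_C = 147.5 − 128.7 = 18.8 kN.
R_B = 10.85 + 128.7 = 139.5 kN.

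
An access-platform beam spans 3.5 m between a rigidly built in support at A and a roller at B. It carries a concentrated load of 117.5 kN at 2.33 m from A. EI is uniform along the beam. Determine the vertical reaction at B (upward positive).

R_B = 60.78 kN

Release the roller at B. Primary structure: cantilever fixed at A.
Deflection at B on the released cantilever, summing each load's contribution:
  point load 117.5 at a = 2.33: Pa²(3L − a)/(6EI) = 868.6/EI
Tip deflection under a unit load at B: L³/(3EI) = 14.29/EI.
The prop prevents deflection at B: R_B = δ_0/δ_{BB} = 868.6/14.29 = 60.78 kN.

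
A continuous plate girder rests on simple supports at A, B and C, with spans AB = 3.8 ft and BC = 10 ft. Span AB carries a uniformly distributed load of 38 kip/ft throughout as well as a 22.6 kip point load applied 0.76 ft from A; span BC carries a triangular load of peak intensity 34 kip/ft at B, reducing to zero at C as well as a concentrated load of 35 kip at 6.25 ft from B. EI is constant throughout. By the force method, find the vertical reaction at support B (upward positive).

Release continuity at B by inserting a hinge; the redundant is the internal moment M_B. The primary structure is two simply-supported spans AB and BC.
Discontinuity in slope at B on the released structure — sum the simple-span end rotations:
  span AB: UDL 38: wL³/(24EI) = 86.88/EI
  span AB: point load 22.6 at a = 0.76: Pab(L + a)/(6LEI) = 10.44/EI
  span BC: triangular load, peak 34: w₀L³/(45EI) = 755.6/EI
  span BC: point load 35 at a = 6.25: Pab(L + b)/(6LEI) = 188/EI
  relative rotation θ_0 = (97.32 + 943.5)/EI = 1041/EI
A unit hogging moment at B produces rotation L₁/(3EI) + L₂/(3EI) = 4.6/EI.
Slope continuity at B: θ_0 = M_B·4.6/EI, so M_B = 1041/4.6 = 226.3 kip·ft (hogging).
Span AB, ΣM about A with M_B applied at B: R_B^{AB}·3.8 = 291.5 + 226.3, so R_B^{AB} = 136.3 kip and R_A = 167 − 136.3 = 30.73 kip.
Span BC, ΣM about C: R_B^{BC}·10 = 1265 + 226.3, so R_B^{BC} = 149.1 kip and R_C = 205 − 149.1 = 55.91 kip.
R_B = 136.3 + 149.1 = 285.4 kip.

R_B = 285.4 kip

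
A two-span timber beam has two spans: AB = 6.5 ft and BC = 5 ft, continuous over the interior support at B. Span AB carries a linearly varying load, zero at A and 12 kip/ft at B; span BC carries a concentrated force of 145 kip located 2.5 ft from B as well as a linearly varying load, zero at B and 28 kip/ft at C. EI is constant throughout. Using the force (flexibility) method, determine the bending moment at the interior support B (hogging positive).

Release continuity at B by inserting a hinge; the redundant is the internal moment M_B. The primary structure is two simply-supported spans AB and BC.
End slopes at the hinge B, treating each span as simply supported:
  span AB: triangular load, peak 12: w₀L³/(45EI) = 73.23/EI
  span BC: point load 145 at a = 2.5: Pab(L + b)/(6LEI) = 226.6/EI
  span BC: triangular load, peak 28: 7w₀L³/(360EI) = 68.06/EI
  relative rotation θ_0 = (73.23 + 294.6)/EI = 367.9/EI
A unit hogging moment at B produces rotation L₁/(3EI) + L₂/(3EI) = 3.833/EI.
Slope continuity at B: θ_0 = M_B·3.833/EI, so M_B = 367.9/3.833 = 95.96 kip·ft (hogging).

M_B = 95.96 kip·ft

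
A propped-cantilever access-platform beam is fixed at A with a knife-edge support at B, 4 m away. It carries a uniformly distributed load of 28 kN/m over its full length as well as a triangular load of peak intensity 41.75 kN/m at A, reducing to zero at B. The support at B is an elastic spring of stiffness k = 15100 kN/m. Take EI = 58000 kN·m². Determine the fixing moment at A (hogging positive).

Release the roller at B. Primary structure: cantilever fixed at A.
Deflection at B on the released cantilever, summing each load's contribution:
  UDL 28: wL⁴/(8EI) = 896/EI
  triangular load, peak 41.75 at the fixed end: w₀L⁴/(30EI) = 356.3/EI
  δ_0 = 1252/EI
Tip deflection under a unit load at B: L³/(3EI) = 21.33/EI.
With EI = 58000 kN·m²: δ_0 = 0.021591 m and δ_{BB} = 0.000368 m/kN.
Compatibility — the spring shortens by R_B/k under the reaction it provides: δ_0 − R_B·δ_{BB} = R_B/k. With 1/k = 0.000066 m/kN, R_B = δ_0 / (δ_{BB} + 1/k) = 0.021591 / (0.000368 + 0.000066) = 49.74 kN.
Moment equilibrium about A: M_A = Σ(load moments about A) − R_B·L = 335.3 − 49.74×4 = 136.4 kN·m.

M_A = 136.4 kN·m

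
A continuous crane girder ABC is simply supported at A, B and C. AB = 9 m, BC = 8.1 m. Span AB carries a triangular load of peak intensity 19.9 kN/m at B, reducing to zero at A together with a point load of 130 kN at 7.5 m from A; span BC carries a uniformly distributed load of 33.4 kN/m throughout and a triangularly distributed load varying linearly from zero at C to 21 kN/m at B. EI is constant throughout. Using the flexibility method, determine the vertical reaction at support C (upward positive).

R_C = 125.6 kN

Insert a hinge at B; M_B is the redundant, and each span becomes simply supported.
Rotations at B on the released spans (each span's end-slope, ×1/EI):
  span AB: triangular load, peak 19.9: w₀L³/(45EI) = 322.4/EI
  span AB: point load 130 at a = 7.5: Pab(L + a)/(6LEI) = 446.9/EI
  span BC: UDL 33.4: wL³/(24EI) = 739.6/EI
  span BC: triangular load, peak 21: w₀L³/(45EI) = 248/EI
  relative rotation θ_0 = (769.3 + 987.6)/EI = 1757/EI
A unit hogging moment at B produces rotation L₁/(3EI) + L₂/(3EI) = 5.7/EI.
Slope continuity at B: θ_0 = M_B·5.7/EI, so M_B = 1757/5.7 = 308.2 kN·m (hogging).
Span BC, ΣM about C: R_B^{BC}·8.1 = 1555 + 308.2, so R_B^{BC} = 230 kN and R_C = 355.6 − 230 = 125.6 kN.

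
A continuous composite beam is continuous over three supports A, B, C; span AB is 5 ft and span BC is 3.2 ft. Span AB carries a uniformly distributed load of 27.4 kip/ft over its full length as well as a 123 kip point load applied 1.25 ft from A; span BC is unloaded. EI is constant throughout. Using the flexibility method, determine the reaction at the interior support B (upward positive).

R_B = 148.5 kip

Release continuity at B by inserting a hinge; the redundant is the internal moment M_B. The primary structure is two simply-supported spans AB and BC.
Discontinuity in slope at B on the released structure — sum the simple-span end rotations:
  span AB: UDL 27.4: wL³/(24EI) = 142.7/EI
  span AB: point load 123 at a = 1.25: Pab(L + a)/(6LEI) = 120.1/EI
  relative rotation θ_0 = (262.8 + 0)/EI = 262.8/EI
A unit hogging moment at B produces rotation L₁/(3EI) + L₂/(3EI) = 2.733/EI.
Slope continuity at B: θ_0 = M_B·2.733/EI, so M_B = 262.8/2.733 = 96.16 kip·ft (hogging).
Span AB, ΣM about A with M_B applied at B: R_B^{AB}·5 = 496.2 + 96.16, so R_B^{AB} = 118.5 kip and R_A = 260 − 118.5 = 141.5 kip.
Span BC, ΣM about C: R_B^{BC}·3.2 = 0 + 96.16, so R_B^{BC} = 30.05 kip and R_C = 0 − 30.05 = -30.05 kip.
R_B = 118.5 + 30.05 = 148.5 kip.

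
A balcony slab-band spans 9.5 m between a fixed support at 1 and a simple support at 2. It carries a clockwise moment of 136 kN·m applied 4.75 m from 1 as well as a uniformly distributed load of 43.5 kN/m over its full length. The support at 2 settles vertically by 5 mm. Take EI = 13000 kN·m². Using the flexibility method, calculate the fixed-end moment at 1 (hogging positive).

Remove the prop at 2; the released (primary) structure is a cantilever built in at 1.
Primary-structure tip deflection at 2 by superposition:
  clockwise couple 136 at a = 4.75: M₀a(2L − a)/(2EI) = 4603/EI
  UDL 43.5: wL⁴/(8EI) = 44289/EI
  δ_0 = 48892/EI
Flexibility coefficient — unit upward force at 2: δ_{22} = L³/(3EI) = 285.8/EI.
With EI = 13000 kN·m²: δ_0 = 3.7609 m and δ_{22} = 0.021984 m/kN.
Compatibility — the beam at 2 must follow the support down by 0.005 m: δ_0 − R_2·δ_{22} = 0.005, so R_2 = (3.7609 − 0.005)/0.021984 = 170.8 kN.
Moment equilibrium about 1: M_1 = Σ(load moments about 1) − R_2·L = 2099 − 170.8×9.5 = 475.9 kN·m.

M_1 = 475.9 kN·m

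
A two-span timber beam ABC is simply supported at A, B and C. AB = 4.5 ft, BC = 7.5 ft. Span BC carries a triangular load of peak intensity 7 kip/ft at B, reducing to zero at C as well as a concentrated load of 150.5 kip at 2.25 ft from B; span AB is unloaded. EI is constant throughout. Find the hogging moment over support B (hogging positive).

M_B = 142.3 kip·ft

Insert a hinge at B; M_B is the redundant, and each span becomes simply supported.
Discontinuity in slope at B on the released structure — sum the simple-span end rotations:
  span BC: triangular load, peak 7: w₀L³/(45EI) = 65.62/EI
  span BC: point load 150.5 at a = 2.25: Pab(L + b)/(6LEI) = 503.7/EI
  relative rotation θ_0 = (0 + 569.3)/EI = 569.3/EI
A unit hogging moment at B produces rotation L₁/(3EI) + L₂/(3EI) = 4/EI.
Compatibility: M_B·(L₁+L₂)/(3EI) = θ_0, giving M_B = 142.3 kip·ft (hogging).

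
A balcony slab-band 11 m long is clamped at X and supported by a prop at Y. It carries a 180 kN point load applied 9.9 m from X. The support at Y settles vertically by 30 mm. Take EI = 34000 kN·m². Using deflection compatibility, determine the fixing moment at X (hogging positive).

M_X = 123.3 kN·m

Choose R_Y as the redundant. The primary structure is the cantilever fixed at X.
Primary-structure tip deflection at Y by superposition:
  point load 180 at a = 9.9: Pa²(3L − a)/(6EI) = 67921/EI
Tip deflection under a unit load at Y: L³/(3EI) = 443.7/EI.
With EI = 34000 kN·m²: δ_0 = 1.9977 m and δ_{YY} = 0.013049 m/kN.
Compatibility — the beam at Y must follow the support down by 0.03 m: δ_0 − R_Y·δ_{YY} = 0.03, so R_Y = (1.9977 − 0.03)/0.013049 = 150.8 kN.
Moment equilibrium about X: M_X = Σ(load moments about X) − R_Y·L = 1782 − 150.8×11 = 123.3 kN·m.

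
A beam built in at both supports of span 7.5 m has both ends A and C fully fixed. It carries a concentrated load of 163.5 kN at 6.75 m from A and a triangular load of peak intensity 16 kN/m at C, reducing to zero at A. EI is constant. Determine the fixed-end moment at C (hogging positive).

Take the two fixed-end moments M_A, M_C as redundants; the released structure is the simple span AC.
Simple-span end rotations at A and C under the given loads:
  at A: point load 163.5 at a = 6.75: Pab(L + b)/(6LEI) = 151.7/EI
  at C: point load 163.5 at a = 6.75: Pab(L + a)/(6LEI) = 262.1/EI
  at A: triangular load, peak 16: 7w₀L³/(360EI) = 131.2/EI
  at C: triangular load, peak 16: w₀L³/(45EI) = 150/EI
  θ_A0 = 283/EI,  θ_C0 = 412.1/EI
Flexibility coefficients: a unit moment at one end gives L/(3EI) there and L/(6EI) at the far end, so f₁₁ = f₂₂ = 2.5/EI and f₁₂ = f₂₁ = 1.25/EI.
Compatibility — zero rotation at each built-in end:
  2.5 M_A + 1.25 M_C = 283
  1.25 M_A + 2.5 M_C = 412.1
Solving the pair gives M_A = 41.04 kN·m and M_C = 144.3 kN·m (hogging).

M_C = 144.3 kN·m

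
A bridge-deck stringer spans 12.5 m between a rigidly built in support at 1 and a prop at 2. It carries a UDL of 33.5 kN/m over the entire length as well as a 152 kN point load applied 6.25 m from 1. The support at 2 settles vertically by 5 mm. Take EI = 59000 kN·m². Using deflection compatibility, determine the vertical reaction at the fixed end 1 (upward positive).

R_1 = 366.7 kN

Choose R_2 as the redundant. The primary structure is the cantilever fixed at 1.
Free-end deflection of the primary structure under the applied loading (downward +):
  UDL 33.5: wL⁴/(8EI) = 102234/EI
  point load 152 at a = 6.25: Pa²(3L − a)/(6EI) = 30924/EI
  δ_0 = 133158/EI
Tip deflection under a unit load at 2: L³/(3EI) = 651/EI.
With EI = 59000 kN·m²: δ_0 = 2.2569 m and δ_{22} = 0.011035 m/kN.
Compatibility — the beam at 2 must follow the support down by 0.005 m: δ_0 − R_2·δ_{22} = 0.005, so R_2 = (2.2569 − 0.005)/0.011035 = 204.1 kN.
Vertical equilibrium: R_1 = ΣP − R_2 = 570.8 − 204.1 = 366.7 kN.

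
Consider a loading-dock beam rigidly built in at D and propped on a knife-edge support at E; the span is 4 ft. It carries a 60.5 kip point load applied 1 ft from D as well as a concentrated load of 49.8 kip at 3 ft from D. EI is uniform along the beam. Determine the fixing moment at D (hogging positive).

Choose R_E as the redundant. The primary structure is the cantilever fixed at D.
Free-end deflection of the primary structure under the applied loading (downward +):
  point load 60.5 at a = 1: Pa²(3L − a)/(6EI) = 110.9/EI
  point load 49.8 at a = 3: Pa²(3L − a)/(6EI) = 672.3/EI
  δ_0 = 783.2/EI
Tip deflection under a unit load at E: L³/(3EI) = 21.33/EI.
Compatibility at E: δ_0 − R_E·δ_{EE} = 0, so R_E = 783.2/21.33 = 36.71 kip.
Moment equilibrium about D: M_D = Σ(load moments about D) − R_E·L = 209.9 − 36.71×4 = 63.05 kip·ft.

M_D = 63.05 kip·ft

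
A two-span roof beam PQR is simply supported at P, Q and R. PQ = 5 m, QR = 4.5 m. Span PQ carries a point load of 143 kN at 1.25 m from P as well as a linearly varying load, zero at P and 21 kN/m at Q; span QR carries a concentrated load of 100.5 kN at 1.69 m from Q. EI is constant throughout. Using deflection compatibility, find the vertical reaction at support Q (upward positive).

R_Q = 177.1 kN

Release continuity at Q by inserting a hinge; the redundant is the internal moment M_Q. The primary structure is two simply-supported spans PQ and QR.
Rotations at Q on the released spans (each span's end-slope, ×1/EI):
  span PQ: point load 143 at a = 1.25: Pab(L + a)/(6LEI) = 139.6/EI
  span PQ: triangular load, peak 21: w₀L³/(45EI) = 58.33/EI
  span QR: point load 100.5 at a = 1.69: Pab(L + b)/(6LEI) = 129.2/EI
  relative rotation θ_0 = (198 + 129.2)/EI = 327.2/EI
A unit hogging moment at Q produces rotation L₁/(3EI) + L₂/(3EI) = 3.167/EI.
Compatibility: M_Q·(L₁+L₂)/(3EI) = θ_0, giving M_Q = 103.3 kN·m (hogging).
Span PQ, ΣM about P with M_Q applied at Q: R_Q^{PQ}·5 = 353.8 + 103.3, so R_Q^{PQ} = 91.42 kN and R_P = 195.5 − 91.42 = 104.1 kN.
Span QR, ΣM about R: R_Q^{QR}·4.5 = 282.4 + 103.3, so R_Q^{QR} = 85.72 kN and R_R = 100.5 − 85.72 = 14.78 kN.
R_Q = 91.42 + 85.72 = 177.1 kN.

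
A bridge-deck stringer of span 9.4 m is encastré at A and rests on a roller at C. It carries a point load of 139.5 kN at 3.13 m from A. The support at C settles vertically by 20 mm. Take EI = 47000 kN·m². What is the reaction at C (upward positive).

R_C = 17.23 kN

Release the roller at C. Primary structure: cantilever fixed at A.
Free-end deflection of the primary structure under the applied loading (downward +):
  point load 139.5 at a = 3.13: Pa²(3L − a)/(6EI) = 5710/EI
Tip deflection under a unit load at C: L³/(3EI) = 276.9/EI.
With EI = 47000 kN·m²: δ_0 = 0.1215 m and δ_{CC} = 0.005891 m/kN.
Compatibility — the beam at C must follow the support down by 0.02 m: δ_0 − R_C·δ_{CC} = 0.02, so R_C = (0.1215 − 0.02)/0.005891 = 17.23 kN.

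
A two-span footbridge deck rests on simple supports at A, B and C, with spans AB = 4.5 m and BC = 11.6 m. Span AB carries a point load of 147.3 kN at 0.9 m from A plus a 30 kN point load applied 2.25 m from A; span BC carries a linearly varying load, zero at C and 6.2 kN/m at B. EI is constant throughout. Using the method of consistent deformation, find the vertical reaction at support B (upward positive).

R_B = 88.46 kN

Insert a hinge at B; M_B is the redundant, and each span becomes simply supported.
Rotations at B on the released spans (each span's end-slope, ×1/EI):
  span AB: point load 147.3 at a = 0.9: Pab(L + a)/(6LEI) = 95.45/EI
  span AB: point load 30 at a = 2.25: Pab(L + a)/(6LEI) = 37.97/EI
  span BC: triangular load, peak 6.2: w₀L³/(45EI) = 215.1/EI
  relative rotation θ_0 = (133.4 + 215.1)/EI = 348.5/EI
A unit hogging moment at B produces rotation L₁/(3EI) + L₂/(3EI) = 5.367/EI.
Compatibility: M_B·(L₁+L₂)/(3EI) = θ_0, giving M_B = 64.93 kN·m (hogging).
Span AB, ΣM about A with M_B applied at B: R_B^{AB}·4.5 = 200.1 + 64.93, so R_B^{AB} = 58.89 kN and R_A = 177.3 − 58.89 = 118.4 kN.
Span BC, ΣM about C: R_B^{BC}·11.6 = 278.1 + 64.93, so R_B^{BC} = 29.57 kN and R_C = 35.96 − 29.57 = 6.389 kN.
R_B = 58.89 + 29.57 = 88.46 kN.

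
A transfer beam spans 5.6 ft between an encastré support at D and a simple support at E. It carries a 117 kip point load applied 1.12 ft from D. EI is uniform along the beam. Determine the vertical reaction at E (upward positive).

Remove the prop at E; the released (primary) structure is a cantilever built in at D.
Downward deflection at the released point E due to the loads:
  point load 117 at a = 1.12: Pa²(3L − a)/(6EI) = 383.5/EI
Flexibility coefficient — unit upward force at E: δ_{EE} = L³/(3EI) = 58.54/EI.
The prop prevents deflection at E: R_E = δ_0/δ_{EE} = 383.5/58.54 = 6.552 kip.

R_E = 6.552 kip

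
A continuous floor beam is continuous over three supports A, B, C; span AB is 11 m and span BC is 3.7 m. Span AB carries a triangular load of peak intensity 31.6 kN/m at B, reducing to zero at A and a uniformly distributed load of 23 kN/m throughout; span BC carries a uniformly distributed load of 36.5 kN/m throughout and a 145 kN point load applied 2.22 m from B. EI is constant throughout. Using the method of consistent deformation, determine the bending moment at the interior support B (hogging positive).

Release continuity at B by inserting a hinge; the redundant is the internal moment M_B. The primary structure is two simply-supported spans AB and BC.
End slopes at the hinge B, treating each span as simply supported:
  span AB: triangular load, peak 31.6: w₀L³/(45EI) = 934.7/EI
  span AB: UDL 23: wL³/(24EI) = 1276/EI
  span BC: UDL 36.5: wL³/(24EI) = 77.03/EI
  span BC: point load 145 at a = 2.22: Pab(L + b)/(6LEI) = 111.2/EI
  relative rotation θ_0 = (2210 + 188.2)/EI = 2398/EI
A unit hogging moment at B produces rotation L₁/(3EI) + L₂/(3EI) = 4.9/EI.
Slope continuity at B: θ_0 = M_B·4.9/EI, so M_B = 2398/4.9 = 489.5 kN·m (hogging).

M_B = 489.5 kN·m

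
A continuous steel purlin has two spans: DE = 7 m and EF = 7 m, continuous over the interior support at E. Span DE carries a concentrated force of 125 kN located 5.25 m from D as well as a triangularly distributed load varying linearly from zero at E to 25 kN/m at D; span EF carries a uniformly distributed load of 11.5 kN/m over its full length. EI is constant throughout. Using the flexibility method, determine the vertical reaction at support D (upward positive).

Take M_E as the redundant. Released structure: two simple spans DE and EF with a hinge at E.
Discontinuity in slope at E on the released structure — sum the simple-span end rotations:
  span DE: point load 125 at a = 5.25: Pab(L + a)/(6LEI) = 335/EI
  span DE: triangular load, peak 25: 7w₀L³/(360EI) = 166.7/EI
  span EF: UDL 11.5: wL³/(24EI) = 164.4/EI
  relative rotation θ_0 = (501.7 + 164.4)/EI = 666.1/EI
A unit hogging moment at E produces rotation L₁/(3EI) + L₂/(3EI) = 4.667/EI.
Compatibility: M_E·(L₁+L₂)/(3EI) = θ_0, giving M_E = 142.7 kN·m (hogging).
Span DE, ΣM about D with M_E applied at E: R_E^{DE}·7 = 860.4 + 142.7, so R_E^{DE} = 143.3 kN and R_D = 212.5 − 143.3 = 69.19 kN.

R_D = 69.19 kN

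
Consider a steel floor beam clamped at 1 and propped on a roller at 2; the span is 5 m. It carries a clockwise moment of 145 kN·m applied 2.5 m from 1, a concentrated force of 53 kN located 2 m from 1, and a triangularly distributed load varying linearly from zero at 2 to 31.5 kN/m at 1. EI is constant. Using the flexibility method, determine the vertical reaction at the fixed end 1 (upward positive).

R_1 = 72.35 kN

Release the roller at 2. Primary structure: cantilever fixed at 1.
Deflection at 2 on the released cantilever, summing each load's contribution:
  clockwise couple 145 at a = 2.5: M₀a(2L − a)/(2EI) = 1359/EI
  point load 53 at a = 2: Pa²(3L − a)/(6EI) = 459.3/EI
  triangular load, peak 31.5 at the fixed end: w₀L⁴/(30EI) = 656.2/EI
  δ_0 = 2475/EI
Tip deflection under a unit load at 2: L³/(3EI) = 41.67/EI.
The prop prevents deflection at 2: R_2 = δ_0/δ_{22} = 2475/41.67 = 59.4 kN.
Vertical equilibrium: R_1 = ΣP − R_2 = 131.8 − 59.4 = 72.35 kN.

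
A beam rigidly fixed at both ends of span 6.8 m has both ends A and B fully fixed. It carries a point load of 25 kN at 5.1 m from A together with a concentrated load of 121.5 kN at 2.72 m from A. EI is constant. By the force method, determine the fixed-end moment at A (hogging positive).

M_A = 126.9 kN·m

Take the two fixed-end moments M_A, M_B as redundants; the released structure is the simple span AB.
End rotations of the released simple span under the applied load (×1/EI):
  at A: point load 25 at a = 5.1: Pab(L + b)/(6LEI) = 45.16/EI
  at B: point load 25 at a = 5.1: Pab(L + a)/(6LEI) = 63.22/EI
  at A: point load 121.5 at a = 2.72: Pab(L + b)/(6LEI) = 359.6/EI
  at B: point load 121.5 at a = 2.72: Pab(L + a)/(6LEI) = 314.6/EI
  θ_A0 = 404.7/EI,  θ_B0 = 377.8/EI
Flexibility coefficients: a unit moment at one end gives L/(3EI) there and L/(6EI) at the far end, so f₁₁ = f₂₂ = 2.267/EI and f₁₂ = f₂₁ = 1.133/EI.
Compatibility — zero rotation at each built-in end:
  2.267 M_A + 1.133 M_B = 404.7
  1.133 M_A + 2.267 M_B = 377.8
Solving the pair gives M_A = 126.9 kN·m and M_B = 103.2 kN·m (hogging).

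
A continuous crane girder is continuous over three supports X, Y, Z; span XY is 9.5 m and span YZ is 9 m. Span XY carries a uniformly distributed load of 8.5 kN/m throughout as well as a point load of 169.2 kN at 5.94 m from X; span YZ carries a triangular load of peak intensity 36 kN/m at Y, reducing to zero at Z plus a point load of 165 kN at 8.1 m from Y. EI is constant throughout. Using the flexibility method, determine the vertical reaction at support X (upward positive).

Take M_Y as the redundant. Released structure: two simple spans XY and YZ with a hinge at Y.
End slopes at the hinge Y, treating each span as simply supported:
  span XY: UDL 8.5: wL³/(24EI) = 303.7/EI
  span XY: point load 169.2 at a = 5.94: Pab(L + a)/(6LEI) = 969.2/EI
  span YZ: triangular load, peak 36: w₀L³/(45EI) = 583.2/EI
  span YZ: point load 165 at a = 8.1: Pab(L + b)/(6LEI) = 220.5/EI
  relative rotation θ_0 = (1273 + 803.7)/EI = 2077/EI
A unit hogging moment at Y produces rotation L₁/(3EI) + L₂/(3EI) = 6.167/EI.
Slope continuity at Y: θ_0 = M_Y·6.167/EI, so M_Y = 2077/6.167 = 336.7 kN·m (hogging).
Span XY, ΣM about X with M_Y applied at Y: R_Y^{XY}·9.5 = 1389 + 336.7, so R_Y^{XY} = 181.6 kN and R_X = 249.9 − 181.6 = 68.33 kN.

R_X = 68.33 kN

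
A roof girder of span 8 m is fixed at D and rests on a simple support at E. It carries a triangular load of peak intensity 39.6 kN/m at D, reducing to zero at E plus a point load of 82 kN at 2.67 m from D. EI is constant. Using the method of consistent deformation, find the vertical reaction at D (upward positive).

R_D = 196.5 kN

Remove the prop at E; the released (primary) structure is a cantilever built in at D.
Deflection at E on the released cantilever, summing each load's contribution:
  triangular load, peak 39.6 at the fixed end: w₀L⁴/(30EI) = 5407/EI
  point load 82 at a = 2.67: Pa²(3L − a)/(6EI) = 2078/EI
  δ_0 = 7485/EI
Flexibility coefficient — unit upward force at E: δ_{EE} = L³/(3EI) = 170.7/EI.
The prop prevents deflection at E: R_E = δ_0/δ_{EE} = 7485/170.7 = 43.86 kN.
Vertical equilibrium: R_D = ΣP − R_E = 240.4 − 43.86 = 196.5 kN.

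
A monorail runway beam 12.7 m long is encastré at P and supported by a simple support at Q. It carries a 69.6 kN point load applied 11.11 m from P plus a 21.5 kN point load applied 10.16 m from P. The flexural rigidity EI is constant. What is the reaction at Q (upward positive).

R_Q = 71.73 kN

Release the roller at Q. Primary structure: cantilever fixed at P.
Downward deflection at the released point Q due to the loads:
  point load 69.6 at a = 11.11: Pa²(3L − a)/(6EI) = 38645/EI
  point load 21.5 at a = 10.16: Pa²(3L − a)/(6EI) = 10335/EI
  δ_0 = 48979/EI
Flexibility coefficient — unit upward force at Q: δ_{QQ} = L³/(3EI) = 682.8/EI.
Compatibility at Q: δ_0 − R_Q·δ_{QQ} = 0, so R_Q = 48979/682.8 = 71.73 kN.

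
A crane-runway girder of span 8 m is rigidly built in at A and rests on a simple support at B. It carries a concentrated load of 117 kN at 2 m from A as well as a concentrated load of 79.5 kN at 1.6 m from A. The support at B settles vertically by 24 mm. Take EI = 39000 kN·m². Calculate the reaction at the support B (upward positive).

Choose R_B as the redundant. The primary structure is the cantilever fixed at A.
Free-end deflection of the primary structure under the applied loading (downward +):
  point load 117 at a = 2: Pa²(3L − a)/(6EI) = 1716/EI
  point load 79.5 at a = 1.6: Pa²(3L − a)/(6EI) = 759.8/EI
  δ_0 = 2476/EI
Tip deflection under a unit load at B: L³/(3EI) = 170.7/EI.
With EI = 39000 kN·m²: δ_0 = 0.063482 m and δ_{BB} = 0.004376 m/kN.
Compatibility — the beam at B must follow the support down by 0.024 m: δ_0 − R_B·δ_{BB} = 0.024, so R_B = (0.063482 − 0.024)/0.004376 = 9.022 kN.

R_B = 9.022 kN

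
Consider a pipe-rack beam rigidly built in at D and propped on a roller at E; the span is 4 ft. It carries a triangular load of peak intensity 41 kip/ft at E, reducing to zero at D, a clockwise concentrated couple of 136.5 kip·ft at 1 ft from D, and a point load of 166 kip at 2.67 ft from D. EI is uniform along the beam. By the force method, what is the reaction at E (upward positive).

Choose R_E as the redundant. The primary structure is the cantilever fixed at D.
Primary-structure tip deflection at E by superposition:
  triangular load, peak 41 at the free end: 11w₀L⁴/(120EI) = 962.1/EI
  clockwise couple 136.5 at a = 1: M₀a(2L − a)/(2EI) = 477.8/EI
  point load 166 at a = 2.67: Pa²(3L − a)/(6EI) = 1840/EI
  δ_0 = 3280/EI
Tip deflection under a unit load at E: L³/(3EI) = 21.33/EI.
The prop prevents deflection at E: R_E = δ_0/δ_{EE} = 3280/21.33 = 153.8 kip.

R_E = 153.8 kip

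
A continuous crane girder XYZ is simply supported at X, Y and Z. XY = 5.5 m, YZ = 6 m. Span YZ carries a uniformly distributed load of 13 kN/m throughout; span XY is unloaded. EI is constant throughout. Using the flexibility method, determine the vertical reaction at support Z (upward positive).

R_Z = 33.91 kN

Take M_Y as the redundant. Released structure: two simple spans XY and YZ with a hinge at Y.
Discontinuity in slope at Y on the released structure — sum the simple-span end rotations:
  span YZ: UDL 13: wL³/(24EI) = 117/EI
  relative rotation θ_0 = (0 + 117)/EI = 117/EI
A unit hogging moment at Y produces rotation L₁/(3EI) + L₂/(3EI) = 3.833/EI.
Slope continuity at Y: θ_0 = M_Y·3.833/EI, so M_Y = 117/3.833 = 30.52 kN·m (hogging).
Span YZ, ΣM about Z: R_Y^{YZ}·6 = 234 + 30.52, so R_Y^{YZ} = 44.09 kN and R_Z = 78 − 44.09 = 33.91 kN.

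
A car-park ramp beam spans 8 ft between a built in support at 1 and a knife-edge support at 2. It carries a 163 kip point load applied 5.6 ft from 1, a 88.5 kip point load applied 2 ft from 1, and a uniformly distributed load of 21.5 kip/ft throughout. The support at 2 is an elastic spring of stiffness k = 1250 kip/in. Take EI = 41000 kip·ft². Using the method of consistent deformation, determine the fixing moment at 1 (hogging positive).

M_1 = 486.8 kip·ft

Remove the prop at 2; the released (primary) structure is a cantilever built in at 1.
Downward deflection at the released point 2 due to the loads:
  point load 163 at a = 5.6: Pa²(3L − a)/(6EI) = 15676/EI
  point load 88.5 at a = 2: Pa²(3L − a)/(6EI) = 1298/EI
  UDL 21.5: wL⁴/(8EI) = 11008/EI
  δ_0 = 27982/EI
Tip deflection under a unit load at 2: L³/(3EI) = 170.7/EI.
With EI = 41000 kip·ft²: δ_0 = 0.68248 ft and δ_{22} = 0.004163 ft/kip.
Compatibility — the spring shortens by R_2/k under the reaction it provides: δ_0 − R_2·δ_{22} = R_2/k. With 1/k = 1/(1250×12) ft/kip = 0.000067 ft/kip, R_2 = δ_0 / (δ_{22} + 1/k) = 0.68248 / (0.004163 + 0.000067) = 161.4 kip.
Moment equilibrium about 1: M_1 = Σ(load moments about 1) − R_2·L = 1778 − 161.4×8 = 486.8 kip·ft.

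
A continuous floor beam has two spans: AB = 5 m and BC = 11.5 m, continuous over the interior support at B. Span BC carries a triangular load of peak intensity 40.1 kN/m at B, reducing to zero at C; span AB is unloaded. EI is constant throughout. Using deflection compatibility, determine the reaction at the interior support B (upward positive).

R_B = 224.4 kN

Release continuity at B by inserting a hinge; the redundant is the internal moment M_B. The primary structure is two simply-supported spans AB and BC.
Rotations at B on the released spans (each span's end-slope, ×1/EI):
  span BC: triangular load, peak 40.1: w₀L³/(45EI) = 1355/EI
  relative rotation θ_0 = (0 + 1355)/EI = 1355/EI
A unit hogging moment at B produces rotation L₁/(3EI) + L₂/(3EI) = 5.5/EI.
Compatibility: M_B·(L₁+L₂)/(3EI) = θ_0, giving M_B = 246.4 kN·m (hogging).
Span AB, ΣM about A with M_B applied at B: R_B^{AB}·5 = 0 + 246.4, so R_B^{AB} = 49.28 kN and R_A = 0 − 49.28 = -49.28 kN.
Span BC, ΣM about C: R_B^{BC}·11.5 = 1768 + 246.4, so R_B^{BC} = 175.1 kN and R_C = 230.6 − 175.1 = 55.43 kN.
R_B = 49.28 + 175.1 = 224.4 kN.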